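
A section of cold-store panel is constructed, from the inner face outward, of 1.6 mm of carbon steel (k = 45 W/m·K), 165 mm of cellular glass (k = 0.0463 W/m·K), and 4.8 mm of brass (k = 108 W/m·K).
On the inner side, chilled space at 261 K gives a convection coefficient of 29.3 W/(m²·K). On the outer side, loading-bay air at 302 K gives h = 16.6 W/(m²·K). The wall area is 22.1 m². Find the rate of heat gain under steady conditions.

Q ≈ 248 W

Using the resistance-network approach (series):
R_inner film = 1/(h_i·A) = 1/(29.3×22.1) = 0.001544 K/W
R_carbon steel = L/(kA) = 0.0016/(45×22.1) = 1.609×10^-6 K/W
R_cellular glass = L/(kA) = 0.165/(0.0463×22.1) = 0.1613 K/W
R_brass = L/(kA) = 0.0048/(108×22.1) = 2.011×10^-6 K/W
R_outer film = 1/(h_o·A) = 1/(16.6×22.1) = 0.002726 K/W
R_total = 0.1655 K/W
Q = ΔT / R_total = 41 / 0.1655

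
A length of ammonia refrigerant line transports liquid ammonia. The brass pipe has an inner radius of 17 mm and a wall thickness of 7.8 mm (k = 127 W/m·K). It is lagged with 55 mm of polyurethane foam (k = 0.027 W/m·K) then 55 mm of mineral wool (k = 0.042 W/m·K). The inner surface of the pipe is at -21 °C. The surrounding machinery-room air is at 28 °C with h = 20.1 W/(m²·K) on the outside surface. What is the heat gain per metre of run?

q′ ≈ 5.48 W/m

Cylindrical conduction, so R = ln(r₂/r₁)/(2πkL) per layer, in series:
R_brass pipe wall = ln(24.8/17)/(2π×127×1) = 4.732×10^-4 K/W
R_polyurethane foam = ln(79.8/24.8)/(2π×0.027×1) = 6.889 K/W
R_mineral wool = ln(134.8/79.8)/(2π×0.042×1) = 1.987 K/W
R_outer film = 1/(h_o·2πr_oL) = 1/(20.1×2π×0.1348×1) = 0.05874 K/W
R_total = 8.935 K/W
Q = ΔT/R_total = 49/8.935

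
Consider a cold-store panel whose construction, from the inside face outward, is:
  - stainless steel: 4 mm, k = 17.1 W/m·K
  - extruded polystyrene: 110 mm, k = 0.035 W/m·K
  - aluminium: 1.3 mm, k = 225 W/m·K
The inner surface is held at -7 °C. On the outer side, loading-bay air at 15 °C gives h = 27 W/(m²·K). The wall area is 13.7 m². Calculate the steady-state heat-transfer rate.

Using the resistance-network approach (series):
R_stainless steel = L/(kA) = 0.004/(17.1×13.7) = 1.707×10^-5 K/W
R_extruded polystyrene = L/(kA) = 0.11/(0.035×13.7) = 0.2294 K/W
R_aluminium = L/(kA) = 0.0013/(225×13.7) = 4.217×10^-7 K/W
R_outer film = 1/(h_o·A) = 1/(27×13.7) = 0.002703 K/W
R_total = 0.2321 K/W
Q = ΔT / R_total = 22 / 0.2321

Q ≈ 94.8 W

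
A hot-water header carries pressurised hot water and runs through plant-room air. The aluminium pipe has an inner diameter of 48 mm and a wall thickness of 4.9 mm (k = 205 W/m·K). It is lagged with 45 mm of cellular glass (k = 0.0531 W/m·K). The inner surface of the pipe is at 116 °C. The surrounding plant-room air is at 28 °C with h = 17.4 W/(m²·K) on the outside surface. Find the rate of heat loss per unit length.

q′ ≈ 30 W/m

For a radial system each layer contributes R = ln(r_out/r_in)/(2πkL); films add R = 1/(hA).
R_aluminium pipe wall = ln(28.9/24)/(2π×205×1) = 1.442×10^-4 K/W
R_cellular glass = ln(73.9/28.9)/(2π×0.0531×1) = 2.814 K/W
R_outer film = 1/(h_o·2πr_oL) = 1/(17.4×2π×0.0739×1) = 0.1238 K/W
R_total = 2.938 K/W
Q = ΔT/R_total = 88/2.938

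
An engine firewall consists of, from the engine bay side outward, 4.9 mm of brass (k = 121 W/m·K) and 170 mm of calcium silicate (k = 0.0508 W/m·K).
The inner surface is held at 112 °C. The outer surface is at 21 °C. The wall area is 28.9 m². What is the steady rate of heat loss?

Series thermal resistances:
R_brass = L/(kA) = 0.0049/(121×28.9) = 1.401×10^-6 K/W
R_calcium silicate = L/(kA) = 0.17/(0.0508×28.9) = 0.1158 K/W
R_total = 0.1158 K/W
Q = ΔT / R_total = 91 / 0.1158

Q ≈ 786 W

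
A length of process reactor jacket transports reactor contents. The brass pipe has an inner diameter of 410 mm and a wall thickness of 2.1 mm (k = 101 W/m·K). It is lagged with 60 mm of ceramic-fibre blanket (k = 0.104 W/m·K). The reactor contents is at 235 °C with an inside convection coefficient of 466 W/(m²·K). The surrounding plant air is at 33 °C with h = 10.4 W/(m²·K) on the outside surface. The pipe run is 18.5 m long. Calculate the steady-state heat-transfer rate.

Q ≈ 8340 W

For a radial system each layer contributes R = ln(r_out/r_in)/(2πkL); films add R = 1/(hA).
R_inner film = 1/(h_i·2πr₁L) = 1/(466×2π×0.205×18.5) = 9.006×10^-5 K/W
R_brass pipe wall = ln(207.1/205)/(2π×101×18.5) = 8.681×10^-7 K/W
R_ceramic-fibre blanket = ln(267.1/207.1)/(2π×0.104×18.5) = 0.02105 K/W
R_outer film = 1/(h_o·2πr_oL) = 1/(10.4×2π×0.2671×18.5) = 0.003097 K/W
R_total = 0.02423 K/W
Q = ΔT/R_total = 202/0.02423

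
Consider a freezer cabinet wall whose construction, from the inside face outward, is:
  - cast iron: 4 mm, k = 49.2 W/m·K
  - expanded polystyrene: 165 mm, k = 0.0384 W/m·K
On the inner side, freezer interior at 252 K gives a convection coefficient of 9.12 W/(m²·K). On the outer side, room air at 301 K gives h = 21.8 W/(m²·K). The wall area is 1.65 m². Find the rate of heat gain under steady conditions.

Q ≈ 18.2 W

Thermal resistances in series:
R_inner film = 1/(h_i·A) = 1/(9.12×1.65) = 0.06645 K/W
R_cast iron = L/(kA) = 0.004/(49.2×1.65) = 4.927×10^-5 K/W
R_expanded polystyrene = L/(kA) = 0.165/(0.0384×1.65) = 2.604 K/W
R_outer film = 1/(h_o·A) = 1/(21.8×1.65) = 0.0278 K/W
R_total = 2.698 K/W
Q = ΔT / R_total = 49 / 2.698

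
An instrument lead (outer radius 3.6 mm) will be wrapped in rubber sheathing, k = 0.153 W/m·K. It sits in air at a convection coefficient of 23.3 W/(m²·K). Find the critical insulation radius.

For a cylinder r_cr = k/h = 0.153/23.3
r_cr = 6.57 mm; since the bare radius (3.6 mm) is below r_cr, adding a thin layer of insulation will *increase* heat loss.

r_cr ≈ 6.57 mm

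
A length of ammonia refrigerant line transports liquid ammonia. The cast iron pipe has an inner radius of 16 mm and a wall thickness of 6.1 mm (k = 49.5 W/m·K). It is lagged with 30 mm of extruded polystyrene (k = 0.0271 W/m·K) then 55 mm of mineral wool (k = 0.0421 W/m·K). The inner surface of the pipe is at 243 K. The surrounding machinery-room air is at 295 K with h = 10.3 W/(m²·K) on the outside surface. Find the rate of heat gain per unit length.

For a radial system each layer contributes R = ln(r_out/r_in)/(2πkL); films add R = 1/(hA).
R_cast iron pipe wall = ln(22.1/16)/(2π×49.5×1) = 0.001038 K/W
R_extruded polystyrene = ln(52.1/22.1)/(2π×0.0271×1) = 5.037 K/W
R_mineral wool = ln(107.1/52.1)/(2π×0.0421×1) = 2.724 K/W
R_outer film = 1/(h_o·2πr_oL) = 1/(10.3×2π×0.1071×1) = 0.1443 K/W
R_total = 7.906 K/W
Q = ΔT/R_total = 52/7.906

q′ ≈ 6.58 W/m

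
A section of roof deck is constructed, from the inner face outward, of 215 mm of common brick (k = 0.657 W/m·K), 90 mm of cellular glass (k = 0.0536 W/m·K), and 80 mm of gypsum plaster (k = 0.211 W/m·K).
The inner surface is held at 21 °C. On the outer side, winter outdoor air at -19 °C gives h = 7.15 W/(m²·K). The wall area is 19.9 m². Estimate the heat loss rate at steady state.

Series thermal resistances:
R_common brick = L/(kA) = 0.215/(0.657×19.9) = 0.01644 K/W
R_cellular glass = L/(kA) = 0.09/(0.0536×19.9) = 0.08438 K/W
R_gypsum plaster = L/(kA) = 0.08/(0.211×19.9) = 0.01905 K/W
R_outer film = 1/(h_o·A) = 1/(7.15×19.9) = 0.007028 K/W
R_total = 0.1269 K/W
Q = ΔT / R_total = 40 / 0.1269

Q ≈ 315 W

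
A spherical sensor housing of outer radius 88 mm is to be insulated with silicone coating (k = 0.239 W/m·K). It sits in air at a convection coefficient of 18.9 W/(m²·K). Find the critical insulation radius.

For a sphere r_cr = 2k/h = 2×0.239/18.9
r_cr = 25.3 mm; since the bare radius (88 mm) is above r_cr, any added insulation will reduce heat loss.

r_cr ≈ 25.3 mm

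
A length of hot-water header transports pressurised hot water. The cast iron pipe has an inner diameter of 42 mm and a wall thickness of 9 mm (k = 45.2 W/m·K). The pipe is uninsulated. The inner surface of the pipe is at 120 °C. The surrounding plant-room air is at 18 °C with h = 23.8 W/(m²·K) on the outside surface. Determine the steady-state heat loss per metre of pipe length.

q′ ≈ 455 W/m

For a radial system each layer contributes R = ln(r_out/r_in)/(2πkL); films add R = 1/(hA).
R_cast iron pipe wall = ln(30/21)/(2π×45.2×1) = 0.001256 K/W
R_outer film = 1/(h_o·2πr_oL) = 1/(23.8×2π×0.03×1) = 0.2229 K/W
R_total = 0.2242 K/W
Q = ΔT/R_total = 102/0.2242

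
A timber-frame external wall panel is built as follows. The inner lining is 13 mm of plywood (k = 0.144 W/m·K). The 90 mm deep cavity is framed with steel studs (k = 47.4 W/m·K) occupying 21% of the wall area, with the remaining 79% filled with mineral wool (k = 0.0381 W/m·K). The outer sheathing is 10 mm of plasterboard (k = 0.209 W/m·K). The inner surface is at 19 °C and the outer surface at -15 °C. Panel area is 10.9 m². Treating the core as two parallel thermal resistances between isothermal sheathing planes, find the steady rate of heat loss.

Q ≈ 2520 W

Sheathing layers in series; stud and cavity paths in parallel between them.
R_inner = 0.013/(0.144×10.9) = 0.008282 K/W
R_stud  = 0.09/(47.4×0.21×10.9) = 8.295×10^-4 K/W
R_cav   = 0.09/(0.0381×0.79×10.9) = 0.2743 K/W
1/R_core = 1/R_stud + 1/R_cav → R_core = 8.27×10^-4 K/W
R_outer = 0.01/(0.209×10.9) = 0.00439 K/W
R_total = 0.0135 K/W
Q = ΔT/R_total = 34/0.0135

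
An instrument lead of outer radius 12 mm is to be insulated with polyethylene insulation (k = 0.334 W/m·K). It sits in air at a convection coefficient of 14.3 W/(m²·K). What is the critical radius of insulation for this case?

r_cr ≈ 23.4 mm

For a cylinder r_cr = k/h = 0.334/14.3
r_cr = 23.4 mm; since the bare radius (12 mm) is below r_cr, adding a thin layer of insulation will *increase* heat loss.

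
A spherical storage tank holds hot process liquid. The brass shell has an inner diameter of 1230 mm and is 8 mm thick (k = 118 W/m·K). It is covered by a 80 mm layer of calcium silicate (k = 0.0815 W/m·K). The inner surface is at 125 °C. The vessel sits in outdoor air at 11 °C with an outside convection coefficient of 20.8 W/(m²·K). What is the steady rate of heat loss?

Q ≈ 613 W

Radial (spherical) resistances in series:
R_brass shell = (1/0.615 − 1/0.623)/(4π×118) = 1.408×10^-5 K/W
R_calcium silicate = (1/0.623 − 1/0.703)/(4π×0.0815) = 0.1784 K/W
R_outer film = 1/(h·4πr_o²) = 1/(20.8×4π×0.703²) = 0.007741 K/W
R_total = 0.1861 K/W
Q = ΔT/R_total = 114/0.1861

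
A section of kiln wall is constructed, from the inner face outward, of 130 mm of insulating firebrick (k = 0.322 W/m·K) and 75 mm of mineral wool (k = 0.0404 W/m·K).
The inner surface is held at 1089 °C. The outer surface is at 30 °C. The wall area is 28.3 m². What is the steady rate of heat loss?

Q ≈ 13300 W

Treating each layer as a thermal resistance in series:
R_insulating firebrick = L/(kA) = 0.13/(0.322×28.3) = 0.01427 K/W
R_mineral wool = L/(kA) = 0.075/(0.0404×28.3) = 0.0656 K/W
R_total = 0.07986 K/W
Q = ΔT / R_total = 1059 / 0.07986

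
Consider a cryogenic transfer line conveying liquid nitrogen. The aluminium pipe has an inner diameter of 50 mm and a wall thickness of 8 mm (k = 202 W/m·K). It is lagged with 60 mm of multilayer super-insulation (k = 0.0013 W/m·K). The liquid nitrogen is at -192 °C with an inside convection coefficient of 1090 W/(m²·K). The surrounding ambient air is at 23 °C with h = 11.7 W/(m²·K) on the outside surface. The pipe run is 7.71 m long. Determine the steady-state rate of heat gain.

Radial resistances (cylindrical: R_cond = ln(r_o/r_i)/(2πkL), R_conv = 1/(h·2πrL)):
R_inner film = 1/(h_i·2πr₁L) = 1/(1090×2π×0.025×7.71) = 7.575×10^-4 K/W
R_aluminium pipe wall = ln(33/25)/(2π×202×7.71) = 2.837×10^-5 K/W
R_multilayer super-insulation = ln(93/33)/(2π×0.0013×7.71) = 16.45 K/W
R_outer film = 1/(h_o·2πr_oL) = 1/(11.7×2π×0.093×7.71) = 0.01897 K/W
R_total = 16.47 K/W
Q = ΔT/R_total = 215/16.47

Q ≈ 13.1 W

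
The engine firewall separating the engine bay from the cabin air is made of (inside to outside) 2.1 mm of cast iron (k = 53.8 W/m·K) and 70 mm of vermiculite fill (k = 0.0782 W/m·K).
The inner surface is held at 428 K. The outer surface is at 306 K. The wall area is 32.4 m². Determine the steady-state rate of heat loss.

Using the resistance-network approach (series):
R_cast iron = L/(kA) = 0.0021/(53.8×32.4) = 1.205×10^-6 K/W
R_vermiculite fill = L/(kA) = 0.07/(0.0782×32.4) = 0.02763 K/W
R_total = 0.02763 K/W
Q = ΔT / R_total = 122 / 0.02763

Q ≈ 4420 W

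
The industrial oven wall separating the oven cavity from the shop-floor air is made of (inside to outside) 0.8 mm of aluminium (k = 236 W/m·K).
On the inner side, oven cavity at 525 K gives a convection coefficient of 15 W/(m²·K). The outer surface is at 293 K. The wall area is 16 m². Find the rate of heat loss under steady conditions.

Treating each layer as a thermal resistance in series:
R_inner film = 1/(h_i·A) = 1/(15×16) = 0.004167 K/W
R_aluminium = L/(kA) = 0.0008/(236×16) = 2.119×10^-7 K/W
R_total = 0.004167 K/W
Q = ΔT / R_total = 232 / 0.004167

Q ≈ 55700 W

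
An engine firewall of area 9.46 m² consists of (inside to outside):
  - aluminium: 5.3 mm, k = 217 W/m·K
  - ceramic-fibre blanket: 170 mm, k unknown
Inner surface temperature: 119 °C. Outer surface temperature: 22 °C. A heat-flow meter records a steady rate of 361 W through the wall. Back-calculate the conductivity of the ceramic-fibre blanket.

Using the resistance-network approach (series):
R_aluminium = L/(kA) = 0.0053/(217×9.46) = 2.582×10^-6 K/W
Sum of known resistances R_other = 2.582×10^-6 K/W
Total R = ΔT/Q = 97/361 = 0.2687 K/W
R_ceramic-fibre blanket = R_total − R_other = 0.2687 K/W
k = L/(R·A) = 0.17/(0.2687×9.46)

k ≈ 0.0669 W/(m·K)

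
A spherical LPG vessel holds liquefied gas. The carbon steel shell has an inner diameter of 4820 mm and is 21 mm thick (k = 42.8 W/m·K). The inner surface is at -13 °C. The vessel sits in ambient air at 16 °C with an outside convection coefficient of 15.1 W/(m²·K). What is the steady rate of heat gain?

Q ≈ 32300 W

Spherical conduction: R = (1/r_in − 1/r_out)/(4πk) per layer; series-sum.
R_carbon steel shell = (1/2.41 − 1/2.431)/(4π×42.8) = 6.664×10^-6 K/W
R_outer film = 1/(h·4πr_o²) = 1/(15.1×4π×2.431²) = 8.918×10^-4 K/W
R_total = 8.984×10^-4 K/W
Q = ΔT/R_total = 29/8.984×10^-4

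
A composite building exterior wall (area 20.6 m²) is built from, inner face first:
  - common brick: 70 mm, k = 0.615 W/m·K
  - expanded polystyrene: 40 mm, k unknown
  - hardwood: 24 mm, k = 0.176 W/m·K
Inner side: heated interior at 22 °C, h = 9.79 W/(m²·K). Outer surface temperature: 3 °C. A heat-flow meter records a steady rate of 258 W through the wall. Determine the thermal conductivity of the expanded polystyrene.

k ≈ 0.0343 W/(m·K)

Model the wall as resistances in series:
R_inner film = 1/(h_i·A) = 1/(9.79×20.6) = 0.004958 K/W
R_common brick = L/(kA) = 0.07/(0.615×20.6) = 0.005525 K/W
R_hardwood = L/(kA) = 0.024/(0.176×20.6) = 0.00662 K/W
Sum of known resistances R_other = 0.0171 K/W
Total R = ΔT/Q = 19/258 = 0.07364 K/W
R_expanded polystyrene = R_total − R_other = 0.05654 K/W
k = L/(R·A) = 0.04/(0.05654×20.6)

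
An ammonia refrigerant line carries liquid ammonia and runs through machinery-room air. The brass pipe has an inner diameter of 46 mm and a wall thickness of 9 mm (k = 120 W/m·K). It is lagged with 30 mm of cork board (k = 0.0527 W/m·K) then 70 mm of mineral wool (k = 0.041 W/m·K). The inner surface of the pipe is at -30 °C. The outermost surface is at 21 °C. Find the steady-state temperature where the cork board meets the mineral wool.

Treating each annulus and film as a series resistance:
R_brass pipe wall = ln(32/23)/(2π×120×1) = 4.38×10^-4 K/W
R_cork board = ln(62/32)/(2π×0.0527×1) = 1.997 K/W
R_mineral wool = ln(132/62)/(2π×0.041×1) = 2.933 K/W
R_total = 4.931 K/W
Q = ΔT/R_total = 51/4.931
Q = 10.3 W/m
T_interface = T_inner + Q·ΣR(inner→interface) = -30 + 10.3×1.998

T ≈ -9.34 °C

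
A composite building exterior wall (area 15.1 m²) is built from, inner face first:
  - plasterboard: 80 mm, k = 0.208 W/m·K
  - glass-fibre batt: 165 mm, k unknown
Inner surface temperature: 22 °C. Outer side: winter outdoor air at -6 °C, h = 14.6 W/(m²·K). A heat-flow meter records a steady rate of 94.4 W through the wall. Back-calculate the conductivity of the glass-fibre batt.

k ≈ 0.041 W/(m·K)

Series thermal resistances:
R_plasterboard = L/(kA) = 0.08/(0.208×15.1) = 0.02547 K/W
R_outer film = 1/(h_o·A) = 1/(14.6×15.1) = 0.004536 K/W
Sum of known resistances R_other = 0.03001 K/W
Total R = ΔT/Q = 28/94.4 = 0.2966 K/W
R_glass-fibre batt = R_total − R_other = 0.2666 K/W
k = L/(R·A) = 0.165/(0.2666×15.1)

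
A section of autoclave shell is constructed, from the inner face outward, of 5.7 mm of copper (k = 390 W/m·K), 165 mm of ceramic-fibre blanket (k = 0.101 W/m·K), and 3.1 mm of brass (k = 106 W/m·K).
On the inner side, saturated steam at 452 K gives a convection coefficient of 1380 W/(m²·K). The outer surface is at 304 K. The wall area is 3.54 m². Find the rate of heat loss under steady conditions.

Using the resistance-network approach (series):
R_inner film = 1/(h_i·A) = 1/(1380×3.54) = 2.047×10^-4 K/W
R_copper = L/(kA) = 0.0057/(390×3.54) = 4.129×10^-6 K/W
R_ceramic-fibre blanket = L/(kA) = 0.165/(0.101×3.54) = 0.4615 K/W
R_brass = L/(kA) = 0.0031/(106×3.54) = 8.261×10^-6 K/W
R_total = 0.4617 K/W
Q = ΔT / R_total = 148 / 0.4617

Q ≈ 321 W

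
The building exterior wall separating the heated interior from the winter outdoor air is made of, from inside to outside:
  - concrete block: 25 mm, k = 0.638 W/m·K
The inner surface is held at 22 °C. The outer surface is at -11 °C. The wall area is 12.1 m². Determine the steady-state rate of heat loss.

Q ≈ 10200 W

Model the wall as resistances in series:
R_concrete block = L/(kA) = 0.025/(0.638×12.1) = 0.003238 K/W
R_total = 0.003238 K/W
Q = ΔT / R_total = 33 / 0.003238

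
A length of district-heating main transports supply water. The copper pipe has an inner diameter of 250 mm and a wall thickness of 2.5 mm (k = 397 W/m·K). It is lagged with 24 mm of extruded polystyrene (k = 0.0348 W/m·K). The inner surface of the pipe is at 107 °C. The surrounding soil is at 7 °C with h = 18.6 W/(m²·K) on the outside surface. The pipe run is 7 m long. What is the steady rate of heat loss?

Q ≈ 828 W

For a radial system each layer contributes R = ln(r_out/r_in)/(2πkL); films add R = 1/(hA).
R_copper pipe wall = ln(127.5/125)/(2π×397×7) = 1.134×10^-6 K/W
R_extruded polystyrene = ln(151.5/127.5)/(2π×0.0348×7) = 0.1127 K/W
R_outer film = 1/(h_o·2πr_oL) = 1/(18.6×2π×0.1515×7) = 0.008069 K/W
R_total = 0.1208 K/W
Q = ΔT/R_total = 100/0.1208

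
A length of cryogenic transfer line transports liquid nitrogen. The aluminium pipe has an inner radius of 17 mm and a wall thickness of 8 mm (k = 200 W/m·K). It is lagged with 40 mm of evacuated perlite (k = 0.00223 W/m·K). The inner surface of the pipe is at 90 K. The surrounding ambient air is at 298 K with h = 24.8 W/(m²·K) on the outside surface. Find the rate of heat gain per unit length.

For a radial system each layer contributes R = ln(r_out/r_in)/(2πkL); films add R = 1/(hA).
R_aluminium pipe wall = ln(25/17)/(2π×200×1) = 3.069×10^-4 K/W
R_evacuated perlite = ln(65/25)/(2π×0.00223×1) = 68.19 K/W
R_outer film = 1/(h_o·2πr_oL) = 1/(24.8×2π×0.065×1) = 0.09873 K/W
R_total = 68.29 K/W
Q = ΔT/R_total = 208/68.29

q′ ≈ 3.05 W/m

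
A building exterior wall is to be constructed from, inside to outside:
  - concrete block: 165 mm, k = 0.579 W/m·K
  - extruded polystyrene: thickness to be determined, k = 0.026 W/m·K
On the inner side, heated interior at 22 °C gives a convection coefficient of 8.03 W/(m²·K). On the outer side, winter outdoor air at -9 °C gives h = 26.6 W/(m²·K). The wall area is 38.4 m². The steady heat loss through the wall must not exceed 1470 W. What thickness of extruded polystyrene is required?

Thermal resistances in series:
R_inner film = 1/(h_i·A) = 1/(8.03×38.4) = 0.003243 K/W
R_concrete block = L/(kA) = 0.165/(0.579×38.4) = 0.007421 K/W
R_outer film = 1/(h_o·A) = 1/(26.6×38.4) = 9.79×10^-4 K/W
Sum of the known resistances R_other = 0.01164 K/W
Required total resistance R_tot = ΔT/Q_allow = 31/1470 = 0.02109 K/W
R_extruded polystyrene = R_tot − R_other = 0.009445 K/W
L = R·k·A = 0.009445×0.026×38.4

L ≈ 9.43 mm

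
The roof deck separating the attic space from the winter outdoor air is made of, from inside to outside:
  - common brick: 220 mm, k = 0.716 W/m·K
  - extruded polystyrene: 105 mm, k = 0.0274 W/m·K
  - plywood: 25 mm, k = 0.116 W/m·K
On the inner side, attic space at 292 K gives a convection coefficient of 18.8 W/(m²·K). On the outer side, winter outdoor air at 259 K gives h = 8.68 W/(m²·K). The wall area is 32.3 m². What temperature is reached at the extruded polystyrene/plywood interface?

Series thermal resistances:
R_inner film = 1/(h_i·A) = 1/(18.8×32.3) = 0.001647 K/W
R_common brick = L/(kA) = 0.22/(0.716×32.3) = 0.009513 K/W
R_extruded polystyrene = L/(kA) = 0.105/(0.0274×32.3) = 0.1186 K/W
R_plywood = L/(kA) = 0.025/(0.116×32.3) = 0.006672 K/W
R_outer film = 1/(h_o·A) = 1/(8.68×32.3) = 0.003567 K/W
R_total = 0.14 K/W;  Q = ΔT/R_total = 33/0.14 = 235.6 W
T_interface = T_inner − Q·ΣR(inner→interface) = 292 − 236×0.1298

T ≈ 261 K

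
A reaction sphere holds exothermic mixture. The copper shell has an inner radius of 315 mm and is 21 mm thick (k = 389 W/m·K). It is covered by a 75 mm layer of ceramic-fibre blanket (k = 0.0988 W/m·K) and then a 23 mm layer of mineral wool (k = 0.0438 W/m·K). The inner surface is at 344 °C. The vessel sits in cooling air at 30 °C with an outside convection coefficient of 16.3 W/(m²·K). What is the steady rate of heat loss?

Q ≈ 450 W

Spherical conduction: R = (1/r_in − 1/r_out)/(4πk) per layer; series-sum.
R_copper shell = (1/0.315 − 1/0.336)/(4π×389) = 4.059×10^-5 K/W
R_ceramic-fibre blanket = (1/0.336 − 1/0.411)/(4π×0.0988) = 0.4374 K/W
R_mineral wool = (1/0.411 − 1/0.434)/(4π×0.0438) = 0.2343 K/W
R_outer film = 1/(h·4πr_o²) = 1/(16.3×4π×0.434²) = 0.02592 K/W
R_total = 0.6977 K/W
Q = ΔT/R_total = 314/0.6977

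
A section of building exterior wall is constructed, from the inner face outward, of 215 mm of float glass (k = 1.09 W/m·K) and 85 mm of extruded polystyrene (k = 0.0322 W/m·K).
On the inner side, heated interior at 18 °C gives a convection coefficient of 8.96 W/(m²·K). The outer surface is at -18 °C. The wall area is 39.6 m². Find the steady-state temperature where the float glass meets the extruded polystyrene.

Using the resistance-network approach (series):
R_inner film = 1/(h_i·A) = 1/(8.96×39.6) = 0.002818 K/W
R_float glass = L/(kA) = 0.215/(1.09×39.6) = 0.004981 K/W
R_extruded polystyrene = L/(kA) = 0.085/(0.0322×39.6) = 0.06666 K/W
R_total = 0.07446 K/W;  Q = ΔT/R_total = 36/0.07446 = 483.5 W
T_interface = T_inner − Q·ΣR(inner→interface) = 18 − 483×0.007799

T ≈ 14.2 °C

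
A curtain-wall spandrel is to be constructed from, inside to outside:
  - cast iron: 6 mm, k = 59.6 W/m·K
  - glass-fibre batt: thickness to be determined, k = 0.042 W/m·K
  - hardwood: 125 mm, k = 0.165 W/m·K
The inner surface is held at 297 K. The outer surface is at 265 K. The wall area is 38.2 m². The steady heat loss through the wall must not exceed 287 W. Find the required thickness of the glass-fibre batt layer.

Thermal resistances in series:
R_cast iron = L/(kA) = 0.006/(59.6×38.2) = 2.635×10^-6 K/W
R_hardwood = L/(kA) = 0.125/(0.165×38.2) = 0.01983 K/W
Sum of the known resistances R_other = 0.01983 K/W
Required total resistance R_tot = ΔT/Q_allow = 32/287 = 0.1115 K/W
R_glass-fibre batt = R_tot − R_other = 0.09166 K/W
L = R·k·A = 0.09166×0.042×38.2

L ≈ 147 mm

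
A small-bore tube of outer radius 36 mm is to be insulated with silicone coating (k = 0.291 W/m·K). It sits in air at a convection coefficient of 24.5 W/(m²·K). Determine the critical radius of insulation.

r_cr ≈ 11.9 mm

For a cylinder r_cr = k/h = 0.291/24.5
r_cr = 11.9 mm; since the bare radius (36 mm) is above r_cr, any added insulation will reduce heat loss.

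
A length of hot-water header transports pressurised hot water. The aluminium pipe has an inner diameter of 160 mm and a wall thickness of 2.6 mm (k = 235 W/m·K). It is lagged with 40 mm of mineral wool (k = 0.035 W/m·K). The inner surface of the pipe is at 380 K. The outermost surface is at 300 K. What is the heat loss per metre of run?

q′ ≈ 44.5 W/m

Per-layer cylindrical resistances, series-summed:
R_aluminium pipe wall = ln(82.6/80)/(2π×235×1) = 2.166×10^-5 K/W
R_mineral wool = ln(122.6/82.6)/(2π×0.035×1) = 1.796 K/W
R_total = 1.796 K/W
Q = ΔT/R_total = 80/1.796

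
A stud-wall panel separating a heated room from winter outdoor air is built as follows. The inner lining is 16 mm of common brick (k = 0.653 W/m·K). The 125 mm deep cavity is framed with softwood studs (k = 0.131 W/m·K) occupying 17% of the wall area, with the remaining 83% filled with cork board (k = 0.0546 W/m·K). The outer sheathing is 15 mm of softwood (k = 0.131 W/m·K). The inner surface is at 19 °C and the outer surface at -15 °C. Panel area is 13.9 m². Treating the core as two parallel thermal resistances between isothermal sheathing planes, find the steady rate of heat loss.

Q ≈ 238 W

Sheathing layers in series; stud and cavity paths in parallel between them.
R_inner = 0.016/(0.653×13.9) = 0.001763 K/W
R_stud  = 0.125/(0.131×0.17×13.9) = 0.4038 K/W
R_cav   = 0.125/(0.0546×0.83×13.9) = 0.1984 K/W
1/R_core = 1/R_stud + 1/R_cav → R_core = 0.1331 K/W
R_outer = 0.015/(0.131×13.9) = 0.008238 K/W
R_total = 0.1431 K/W
Q = ΔT/R_total = 34/0.1431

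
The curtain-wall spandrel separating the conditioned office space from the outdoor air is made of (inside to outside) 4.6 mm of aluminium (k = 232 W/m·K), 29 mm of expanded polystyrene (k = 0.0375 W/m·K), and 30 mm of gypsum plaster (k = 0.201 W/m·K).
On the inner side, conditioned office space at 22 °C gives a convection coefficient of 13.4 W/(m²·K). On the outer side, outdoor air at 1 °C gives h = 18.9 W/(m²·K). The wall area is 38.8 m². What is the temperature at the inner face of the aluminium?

T ≈ 20.5 °C

Series thermal resistances:
R_inner film = 1/(h_i·A) = 1/(13.4×38.8) = 0.001923 K/W
R_aluminium = L/(kA) = 0.0046/(232×38.8) = 5.11×10^-7 K/W
R_expanded polystyrene = L/(kA) = 0.029/(0.0375×38.8) = 0.01993 K/W
R_gypsum plaster = L/(kA) = 0.03/(0.201×38.8) = 0.003847 K/W
R_outer film = 1/(h_o·A) = 1/(18.9×38.8) = 0.001364 K/W
R_total = 0.02707 K/W;  Q = ΔT/R_total = 21/0.02707 = 775.9 W
T_interface = T_inner − Q·ΣR(inner→interface) = 22 − 776×0.001923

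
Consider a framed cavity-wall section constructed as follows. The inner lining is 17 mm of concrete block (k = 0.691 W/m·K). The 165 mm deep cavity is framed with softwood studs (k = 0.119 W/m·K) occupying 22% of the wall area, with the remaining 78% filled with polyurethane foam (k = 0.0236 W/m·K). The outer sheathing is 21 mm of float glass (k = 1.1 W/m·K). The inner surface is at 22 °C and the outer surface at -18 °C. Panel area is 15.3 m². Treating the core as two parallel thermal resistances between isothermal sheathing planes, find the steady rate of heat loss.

Sheathing layers in series; stud and cavity paths in parallel between them.
R_inner = 0.017/(0.691×15.3) = 0.001608 K/W
R_stud  = 0.165/(0.119×0.22×15.3) = 0.4119 K/W
R_cav   = 0.165/(0.0236×0.78×15.3) = 0.5858 K/W
1/R_core = 1/R_stud + 1/R_cav → R_core = 0.2419 K/W
R_outer = 0.021/(1.1×15.3) = 0.001248 K/W
R_total = 0.2447 K/W
Q = ΔT/R_total = 40/0.2447

Q ≈ 163 W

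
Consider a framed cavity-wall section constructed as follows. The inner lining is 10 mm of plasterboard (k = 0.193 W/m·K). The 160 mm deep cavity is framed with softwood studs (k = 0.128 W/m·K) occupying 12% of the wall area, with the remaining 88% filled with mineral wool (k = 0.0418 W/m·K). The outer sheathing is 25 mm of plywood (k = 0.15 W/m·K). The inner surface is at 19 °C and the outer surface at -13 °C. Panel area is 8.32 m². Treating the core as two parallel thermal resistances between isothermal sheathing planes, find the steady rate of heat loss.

Q ≈ 81 W

Sheathing layers in series; stud and cavity paths in parallel between them.
R_inner = 0.01/(0.193×8.32) = 0.006228 K/W
R_stud  = 0.16/(0.128×0.12×8.32) = 1.252 K/W
R_cav   = 0.16/(0.0418×0.88×8.32) = 0.5228 K/W
1/R_core = 1/R_stud + 1/R_cav → R_core = 0.3688 K/W
R_outer = 0.025/(0.15×8.32) = 0.02003 K/W
R_total = 0.3951 K/W
Q = ΔT/R_total = 32/0.3951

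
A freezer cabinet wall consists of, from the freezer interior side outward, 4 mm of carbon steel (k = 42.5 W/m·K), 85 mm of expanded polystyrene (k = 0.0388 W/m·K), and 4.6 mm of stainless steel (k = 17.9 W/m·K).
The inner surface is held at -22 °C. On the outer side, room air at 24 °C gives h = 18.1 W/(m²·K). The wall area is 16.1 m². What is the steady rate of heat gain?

Treating each layer as a thermal resistance in series:
R_carbon steel = L/(kA) = 0.004/(42.5×16.1) = 5.846×10^-6 K/W
R_expanded polystyrene = L/(kA) = 0.085/(0.0388×16.1) = 0.1361 K/W
R_stainless steel = L/(kA) = 0.0046/(17.9×16.1) = 1.596×10^-5 K/W
R_outer film = 1/(h_o·A) = 1/(18.1×16.1) = 0.003432 K/W
R_total = 0.1395 K/W
Q = ΔT / R_total = 46 / 0.1395

Q ≈ 330 W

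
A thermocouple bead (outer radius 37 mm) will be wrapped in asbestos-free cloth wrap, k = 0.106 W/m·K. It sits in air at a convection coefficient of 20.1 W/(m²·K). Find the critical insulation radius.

For a sphere r_cr = 2k/h = 2×0.106/20.1
r_cr = 10.5 mm; since the bare radius (37 mm) is above r_cr, any added insulation will reduce heat loss.

r_cr ≈ 10.5 mm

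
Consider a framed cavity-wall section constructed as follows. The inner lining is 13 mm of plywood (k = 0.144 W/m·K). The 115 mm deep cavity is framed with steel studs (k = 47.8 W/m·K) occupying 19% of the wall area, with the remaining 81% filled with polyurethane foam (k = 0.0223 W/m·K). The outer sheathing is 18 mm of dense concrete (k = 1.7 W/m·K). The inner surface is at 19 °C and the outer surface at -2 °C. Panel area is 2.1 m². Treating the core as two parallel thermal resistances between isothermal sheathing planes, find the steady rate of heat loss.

Sheathing layers in series; stud and cavity paths in parallel between them.
R_inner = 0.013/(0.144×2.1) = 0.04299 K/W
R_stud  = 0.115/(47.8×0.19×2.1) = 0.00603 K/W
R_cav   = 0.115/(0.0223×0.81×2.1) = 3.032 K/W
1/R_core = 1/R_stud + 1/R_cav → R_core = 0.006018 K/W
R_outer = 0.018/(1.7×2.1) = 0.005042 K/W
R_total = 0.05405 K/W
Q = ΔT/R_total = 21/0.05405

Q ≈ 389 W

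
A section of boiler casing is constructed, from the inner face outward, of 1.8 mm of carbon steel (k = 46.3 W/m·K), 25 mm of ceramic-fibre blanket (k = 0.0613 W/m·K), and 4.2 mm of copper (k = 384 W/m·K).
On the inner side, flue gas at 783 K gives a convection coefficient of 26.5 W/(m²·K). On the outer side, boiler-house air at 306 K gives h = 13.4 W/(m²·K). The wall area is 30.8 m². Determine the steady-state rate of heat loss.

Series thermal resistances:
R_inner film = 1/(h_i·A) = 1/(26.5×30.8) = 0.001225 K/W
R_carbon steel = L/(kA) = 0.0018/(46.3×30.8) = 1.262×10^-6 K/W
R_ceramic-fibre blanket = L/(kA) = 0.025/(0.0613×30.8) = 0.01324 K/W
R_copper = L/(kA) = 0.0042/(384×30.8) = 3.551×10^-7 K/W
R_outer film = 1/(h_o·A) = 1/(13.4×30.8) = 0.002423 K/W
R_total = 0.01689 K/W
Q = ΔT / R_total = 477 / 0.01689

Q ≈ 28200 W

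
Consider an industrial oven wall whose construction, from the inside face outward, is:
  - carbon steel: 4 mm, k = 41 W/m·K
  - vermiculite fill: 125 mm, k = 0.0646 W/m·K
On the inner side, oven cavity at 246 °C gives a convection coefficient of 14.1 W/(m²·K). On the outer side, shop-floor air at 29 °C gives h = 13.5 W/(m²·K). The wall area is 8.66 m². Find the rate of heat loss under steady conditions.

Q ≈ 903 W

Thermal resistances in series:
R_inner film = 1/(h_i·A) = 1/(14.1×8.66) = 0.00819 K/W
R_carbon steel = L/(kA) = 0.004/(41×8.66) = 1.127×10^-5 K/W
R_vermiculite fill = L/(kA) = 0.125/(0.0646×8.66) = 0.2234 K/W
R_outer film = 1/(h_o·A) = 1/(13.5×8.66) = 0.008554 K/W
R_total = 0.2402 K/W
Q = ΔT / R_total = 217 / 0.2402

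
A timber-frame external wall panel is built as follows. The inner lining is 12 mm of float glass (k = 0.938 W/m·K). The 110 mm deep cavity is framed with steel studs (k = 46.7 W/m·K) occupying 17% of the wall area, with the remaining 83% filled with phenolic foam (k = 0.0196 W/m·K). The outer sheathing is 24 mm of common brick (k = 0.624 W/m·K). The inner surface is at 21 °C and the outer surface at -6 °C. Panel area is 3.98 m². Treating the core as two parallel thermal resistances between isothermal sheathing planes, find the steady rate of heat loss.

Q ≈ 1650 W

Sheathing layers in series; stud and cavity paths in parallel between them.
R_inner = 0.012/(0.938×3.98) = 0.003214 K/W
R_stud  = 0.11/(46.7×0.17×3.98) = 0.003481 K/W
R_cav   = 0.11/(0.0196×0.83×3.98) = 1.699 K/W
1/R_core = 1/R_stud + 1/R_cav → R_core = 0.003474 K/W
R_outer = 0.024/(0.624×3.98) = 0.009664 K/W
R_total = 0.01635 K/W
Q = ΔT/R_total = 27/0.01635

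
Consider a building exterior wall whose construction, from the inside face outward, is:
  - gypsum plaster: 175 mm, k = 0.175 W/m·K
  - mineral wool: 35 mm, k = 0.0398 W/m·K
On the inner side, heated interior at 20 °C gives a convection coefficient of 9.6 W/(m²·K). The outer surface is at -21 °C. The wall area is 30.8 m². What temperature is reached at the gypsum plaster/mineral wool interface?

Series thermal resistances:
R_inner film = 1/(h_i·A) = 1/(9.6×30.8) = 0.003382 K/W
R_gypsum plaster = L/(kA) = 0.175/(0.175×30.8) = 0.03247 K/W
R_mineral wool = L/(kA) = 0.035/(0.0398×30.8) = 0.02855 K/W
R_total = 0.0644 K/W;  Q = ΔT/R_total = 41/0.0644 = 636.6 W
T_interface = T_inner − Q·ΣR(inner→interface) = 20 − 637×0.03585

T ≈ -2.82 °C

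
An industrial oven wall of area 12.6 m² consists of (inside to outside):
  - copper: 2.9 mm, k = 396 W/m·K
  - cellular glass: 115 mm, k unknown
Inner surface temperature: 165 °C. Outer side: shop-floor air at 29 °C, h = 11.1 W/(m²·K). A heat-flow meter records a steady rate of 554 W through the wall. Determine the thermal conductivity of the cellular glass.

Series thermal resistances:
R_copper = L/(kA) = 0.0029/(396×12.6) = 5.812×10^-7 K/W
R_outer film = 1/(h_o·A) = 1/(11.1×12.6) = 0.00715 K/W
Sum of known resistances R_other = 0.007151 K/W
Total R = ΔT/Q = 136/554 = 0.2455 K/W
R_cellular glass = R_total − R_other = 0.2383 K/W
k = L/(R·A) = 0.115/(0.2383×12.6)

k ≈ 0.0383 W/(m·K)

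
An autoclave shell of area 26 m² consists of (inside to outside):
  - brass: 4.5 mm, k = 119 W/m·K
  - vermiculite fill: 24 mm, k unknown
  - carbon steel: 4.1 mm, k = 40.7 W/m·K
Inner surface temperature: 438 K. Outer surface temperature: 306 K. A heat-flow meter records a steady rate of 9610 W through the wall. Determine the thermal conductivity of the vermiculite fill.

Thermal resistances in series:
R_brass = L/(kA) = 0.0045/(119×26) = 1.454×10^-6 K/W
R_carbon steel = L/(kA) = 0.0041/(40.7×26) = 3.875×10^-6 K/W
Sum of known resistances R_other = 5.329×10^-6 K/W
Total R = ΔT/Q = 132/9610 = 0.01374 K/W
R_vermiculite fill = R_total − R_other = 0.01373 K/W
k = L/(R·A) = 0.024/(0.01373×26)

k ≈ 0.0672 W/(m·K)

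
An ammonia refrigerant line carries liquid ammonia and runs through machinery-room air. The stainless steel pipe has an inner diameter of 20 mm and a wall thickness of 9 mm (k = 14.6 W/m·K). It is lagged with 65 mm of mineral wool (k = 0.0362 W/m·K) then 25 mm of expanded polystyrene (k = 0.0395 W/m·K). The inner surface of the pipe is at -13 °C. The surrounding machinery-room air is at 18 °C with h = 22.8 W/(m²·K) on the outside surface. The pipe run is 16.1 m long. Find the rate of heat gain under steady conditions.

Q ≈ 65.2 W

Cylindrical conduction, so R = ln(r₂/r₁)/(2πkL) per layer, in series:
R_stainless steel pipe wall = ln(19/10)/(2π×14.6×16.1) = 4.346×10^-4 K/W
R_mineral wool = ln(84/19)/(2π×0.0362×16.1) = 0.4059 K/W
R_expanded polystyrene = ln(109/84)/(2π×0.0395×16.1) = 0.0652 K/W
R_outer film = 1/(h_o·2πr_oL) = 1/(22.8×2π×0.109×16.1) = 0.003978 K/W
R_total = 0.4755 K/W
Q = ΔT/R_total = 31/0.4755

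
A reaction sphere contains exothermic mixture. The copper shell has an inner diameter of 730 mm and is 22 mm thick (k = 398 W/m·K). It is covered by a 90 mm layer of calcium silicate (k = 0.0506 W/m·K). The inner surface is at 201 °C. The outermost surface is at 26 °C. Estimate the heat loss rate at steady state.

Q ≈ 228 W

Radial (spherical) resistances in series:
R_copper shell = (1/0.365 − 1/0.387)/(4π×398) = 3.114×10^-5 K/W
R_calcium silicate = (1/0.387 − 1/0.477)/(4π×0.0506) = 0.7667 K/W
R_total = 0.7668 K/W
Q = ΔT/R_total = 175/0.7668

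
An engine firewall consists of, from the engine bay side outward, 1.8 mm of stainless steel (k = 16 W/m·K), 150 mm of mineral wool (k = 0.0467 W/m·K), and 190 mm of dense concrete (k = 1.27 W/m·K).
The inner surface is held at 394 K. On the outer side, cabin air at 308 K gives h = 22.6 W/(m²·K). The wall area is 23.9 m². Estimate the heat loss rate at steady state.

Q ≈ 603 W

Series thermal resistances:
R_stainless steel = L/(kA) = 0.0018/(16×23.9) = 4.707×10^-6 K/W
R_mineral wool = L/(kA) = 0.15/(0.0467×23.9) = 0.1344 K/W
R_dense concrete = L/(kA) = 0.19/(1.27×23.9) = 0.00626 K/W
R_outer film = 1/(h_o·A) = 1/(22.6×23.9) = 0.001851 K/W
R_total = 0.1425 K/W
Q = ΔT / R_total = 86 / 0.1425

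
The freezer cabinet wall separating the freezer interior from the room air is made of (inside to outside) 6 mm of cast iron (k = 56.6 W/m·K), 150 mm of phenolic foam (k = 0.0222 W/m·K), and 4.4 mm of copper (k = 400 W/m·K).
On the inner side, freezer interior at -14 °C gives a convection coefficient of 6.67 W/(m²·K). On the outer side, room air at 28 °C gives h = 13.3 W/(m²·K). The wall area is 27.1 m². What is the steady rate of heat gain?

Q ≈ 163 W

Series thermal resistances:
R_inner film = 1/(h_i·A) = 1/(6.67×27.1) = 0.005532 K/W
R_cast iron = L/(kA) = 0.006/(56.6×27.1) = 3.912×10^-6 K/W
R_phenolic foam = L/(kA) = 0.15/(0.0222×27.1) = 0.2493 K/W
R_copper = L/(kA) = 0.0044/(400×27.1) = 4.059×10^-7 K/W
R_outer film = 1/(h_o·A) = 1/(13.3×27.1) = 0.002774 K/W
R_total = 0.2576 K/W
Q = ΔT / R_total = 42 / 0.2576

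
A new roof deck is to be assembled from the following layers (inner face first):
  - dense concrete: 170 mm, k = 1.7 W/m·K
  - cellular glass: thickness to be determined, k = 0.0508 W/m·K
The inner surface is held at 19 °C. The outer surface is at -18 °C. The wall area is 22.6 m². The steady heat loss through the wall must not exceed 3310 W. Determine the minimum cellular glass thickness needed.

L ≈ 7.75 mm

Series thermal resistances:
R_dense concrete = L/(kA) = 0.17/(1.7×22.6) = 0.004425 K/W
Sum of the known resistances R_other = 0.004425 K/W
Required total resistance R_tot = ΔT/Q_allow = 37/3310 = 0.01118 K/W
R_cellular glass = R_tot − R_other = 0.006753 K/W
L = R·k·A = 0.006753×0.0508×22.6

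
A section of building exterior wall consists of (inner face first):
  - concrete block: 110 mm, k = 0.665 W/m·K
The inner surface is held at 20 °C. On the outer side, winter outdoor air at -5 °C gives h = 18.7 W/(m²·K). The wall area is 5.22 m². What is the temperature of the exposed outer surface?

Model the wall as resistances in series:
R_concrete block = L/(kA) = 0.11/(0.665×5.22) = 0.03169 K/W
R_outer film = 1/(h_o·A) = 1/(18.7×5.22) = 0.01024 K/W
R_total = 0.04193 K/W;  Q = ΔT/R_total = 25/0.04193 = 596.2 W
T_interface = T_inner − Q·ΣR(inner→interface) = 20 − 596×0.03169

T ≈ 1.11 °C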